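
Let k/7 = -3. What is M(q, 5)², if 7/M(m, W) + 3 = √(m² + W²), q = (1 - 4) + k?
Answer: 49/(3 - √601)² ≈ 0.10585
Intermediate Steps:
k = -21 (k = 7*(-3) = -21)
q = -24 (q = (1 - 4) - 21 = -3 - 21 = -24)
M(m, W) = 7/(-3 + √(W² + m²)) (M(m, W) = 7/(-3 + √(m² + W²)) = 7/(-3 + √(W² + m²)))
M(q, 5)² = (7/(-3 + √(5² + (-24)²)))² = (7/(-3 + √(25 + 576)))² = (7/(-3 + √601))² = 49/(-3 + √601)²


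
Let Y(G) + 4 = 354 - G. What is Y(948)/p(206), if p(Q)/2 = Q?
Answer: -299/206 ≈ -1.4515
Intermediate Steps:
Y(G) = 350 - G (Y(G) = -4 + (354 - G) = 350 - G)
p(Q) = 2*Q
Y(948)/p(206) = (350 - 1*948)/((2*206)) = (350 - 948)/412 = -598*1/412 = -299/206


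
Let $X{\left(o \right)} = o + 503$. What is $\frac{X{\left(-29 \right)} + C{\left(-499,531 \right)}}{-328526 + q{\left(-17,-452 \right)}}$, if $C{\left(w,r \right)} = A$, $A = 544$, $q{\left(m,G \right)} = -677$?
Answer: $- \frac{1018}{329203} \approx -0.0030923$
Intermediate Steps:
$X{\left(o \right)} = 503 + o$
$C{\left(w,r \right)} = 544$
$\frac{X{\left(-29 \right)} + C{\left(-499,531 \right)}}{-328526 + q{\left(-17,-452 \right)}} = \frac{\left(503 - 29\right) + 544}{-328526 - 677} = \frac{474 + 544}{-329203} = 1018 \left(- \frac{1}{329203}\right) = - \frac{1018}{329203}$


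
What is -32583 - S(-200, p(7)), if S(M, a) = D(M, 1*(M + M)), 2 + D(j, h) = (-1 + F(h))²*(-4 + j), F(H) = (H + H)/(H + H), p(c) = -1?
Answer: -32581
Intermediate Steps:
F(H) = 1 (F(H) = (2*H)/((2*H)) = (2*H)*(1/(2*H)) = 1)
D(j, h) = -2 (D(j, h) = -2 + (-1 + 1)²*(-4 + j) = -2 + 0²*(-4 + j) = -2 + 0*(-4 + j) = -2 + 0 = -2)
S(M, a) = -2
-32583 - S(-200, p(7)) = -32583 - 1*(-2) = -32583 + 2 = -32581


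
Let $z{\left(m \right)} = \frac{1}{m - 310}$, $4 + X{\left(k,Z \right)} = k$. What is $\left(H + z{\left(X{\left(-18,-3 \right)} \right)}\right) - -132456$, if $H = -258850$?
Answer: $- \frac{41962809}{332} \approx -1.2639 \cdot 10^{5}$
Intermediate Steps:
$X{\left(k,Z \right)} = -4 + k$
$z{\left(m \right)} = \frac{1}{-310 + m}$
$\left(H + z{\left(X{\left(-18,-3 \right)} \right)}\right) - -132456 = \left(-258850 + \frac{1}{-310 - 22}\right) - -132456 = \left(-258850 + \frac{1}{-310 - 22}\right) + 132456 = \left(-258850 + \frac{1}{-332}\right) + 132456 = \left(-258850 - \frac{1}{332}\right) + 132456 = - \frac{85938201}{332} + 132456 = - \frac{41962809}{332}$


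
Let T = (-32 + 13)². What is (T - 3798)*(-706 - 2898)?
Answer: 12386948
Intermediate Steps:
T = 361 (T = (-19)² = 361)
(T - 3798)*(-706 - 2898) = (361 - 3798)*(-706 - 2898) = -3437*(-3604) = 12386948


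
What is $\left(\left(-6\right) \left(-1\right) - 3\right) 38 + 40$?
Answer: $154$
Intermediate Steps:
$\left(\left(-6\right) \left(-1\right) - 3\right) 38 + 40 = \left(6 - 3\right) 38 + 40 = 3 \cdot 38 + 40 = 114 + 40 = 154$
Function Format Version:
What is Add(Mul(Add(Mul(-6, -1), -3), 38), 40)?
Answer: 154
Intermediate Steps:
Add(Mul(Add(Mul(-6, -1), -3), 38), 40) = Add(Mul(Add(6, -3), 38), 40) = Add(Mul(3, 38), 40) = Add(114, 40) = 154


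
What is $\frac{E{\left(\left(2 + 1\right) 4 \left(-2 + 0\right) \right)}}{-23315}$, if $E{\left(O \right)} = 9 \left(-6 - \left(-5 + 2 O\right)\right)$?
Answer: $- \frac{423}{23315} \approx -0.018143$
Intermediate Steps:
$E{\left(O \right)} = -9 - 18 O$ ($E{\left(O \right)} = 9 \left(-1 - 2 O\right) = -9 - 18 O$)
$\frac{E{\left(\left(2 + 1\right) 4 \left(-2 + 0\right) \right)}}{-23315} = \frac{-9 - 18 \left(2 + 1\right) 4 \left(-2 + 0\right)}{-23315} = \left(-9 - 18 \cdot 3 \cdot 4 \left(-2\right)\right) \left(- \frac{1}{23315}\right) = \left(-9 - 18 \cdot 3 \left(-8\right)\right) \left(- \frac{1}{23315}\right) = \left(-9 - -432\right) \left(- \frac{1}{23315}\right) = \left(-9 + 432\right) \left(- \frac{1}{23315}\right) = 423 \left(- \frac{1}{23315}\right) = - \frac{423}{23315}$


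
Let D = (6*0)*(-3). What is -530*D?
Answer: 0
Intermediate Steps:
D = 0 (D = 0*(-3) = 0)
-530*D = -530*0 = 0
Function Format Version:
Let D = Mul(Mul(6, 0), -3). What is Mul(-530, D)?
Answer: 0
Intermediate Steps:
D = 0 (D = Mul(0, -3) = 0)
Mul(-530, D) = Mul(-530, 0) = 0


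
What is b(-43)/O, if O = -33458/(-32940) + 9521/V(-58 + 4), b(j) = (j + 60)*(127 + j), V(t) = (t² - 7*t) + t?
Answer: 40318560/111647 ≈ 361.13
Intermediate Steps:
V(t) = t² - 6*t
b(j) = (60 + j)*(127 + j)
O = 781529/197640 (O = -33458/(-32940) + 9521/(((-58 + 4)*(-6 + (-58 + 4)))) = -33458*(-1/32940) + 9521/((-54*(-6 - 54))) = 16729/16470 + 9521/((-54*(-60))) = 16729/16470 + 9521/3240 = 781529/197640 ≈ 3.9543)
b(-43)/O = (7620 + (-43)² + 187*(-43))/(781529/197640) = (7620 + 1849 - 8041)*(197640/781529) = 1428*(197640/781529) = 40318560/111647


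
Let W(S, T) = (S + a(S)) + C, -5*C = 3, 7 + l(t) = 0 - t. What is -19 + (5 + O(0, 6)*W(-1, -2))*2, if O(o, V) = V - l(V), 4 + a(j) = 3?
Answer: -539/5 ≈ -107.80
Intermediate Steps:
a(j) = -1 (a(j) = -4 + 3 = -1)
l(t) = -7 - t (l(t) = -7 + (0 - t) = -7 - t)
C = -3/5 (C = -1/5*3 = -3/5 ≈ -0.60000)
O(o, V) = 7 + 2*V (O(o, V) = V - (-7 - V) = V + (7 + V) = 7 + 2*V)
W(S, T) = -8/5 + S (W(S, T) = (S - 1) - 3/5 = (-1 + S) - 3/5 = -8/5 + S)
-19 + (5 + O(0, 6)*W(-1, -2))*2 = -19 + (5 + (7 + 2*6)*(-8/5 - 1))*2 = -19 + (5 + (7 + 12)*(-13/5))*2 = -19 + (5 + 19*(-13/5))*2 = -19 + (5 - 247/5)*2 = -19 - 222/5*2 = -19 - 444/5 = -539/5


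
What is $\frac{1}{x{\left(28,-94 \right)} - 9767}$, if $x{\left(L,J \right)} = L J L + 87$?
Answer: $- \frac{1}{83376} \approx -1.1994 \cdot 10^{-5}$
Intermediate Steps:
$x{\left(L,J \right)} = 87 + J L^{2}$ ($x{\left(L,J \right)} = J L L + 87 = J L^{2} + 87 = 87 + J L^{2}$)
$\frac{1}{x{\left(28,-94 \right)} - 9767} = \frac{1}{\left(87 - 94 \cdot 28^{2}\right) - 9767} = \frac{1}{\left(87 - 73696\right) - 9767} = \frac{1}{-73609 - 9767} = \frac{1}{-83376} = - \frac{1}{83376}$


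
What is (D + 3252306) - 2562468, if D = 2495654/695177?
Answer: 68508858140/99311 ≈ 6.8984e+5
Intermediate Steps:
D = 356522/99311 (D = 2495654*(1/695177) = 356522/99311 ≈ 3.5900)
(D + 3252306) - 2562468 = (356522/99311 + 3252306) - 2562468 = 322990117688/99311 - 2562468 = 68508858140/99311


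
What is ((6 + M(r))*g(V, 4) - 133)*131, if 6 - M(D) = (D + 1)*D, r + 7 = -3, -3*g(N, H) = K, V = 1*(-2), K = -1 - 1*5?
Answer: -37859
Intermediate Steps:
K = -6 (K = -1 - 5 = -6)
V = -2
g(N, H) = 2 (g(N, H) = -1/3*(-6) = 2)
r = -10 (r = -7 - 3 = -10)
M(D) = 6 - D*(1 + D) (M(D) = 6 - (D + 1)*D = 6 - (1 + D)*D = 6 - D*(1 + D))
((6 + M(r))*g(V, 4) - 133)*131 = ((6 + (6 - 1*(-10) - 1*(-10)**2))*2 - 133)*131 = ((6 + (6 + 10 - 1*100))*2 - 133)*131 = ((6 + (6 + 10 - 100))*2 - 133)*131 = ((6 - 84)*2 - 133)*131 = (-78*2 - 133)*131 = (-156 - 133)*131 = -289*131 = -37859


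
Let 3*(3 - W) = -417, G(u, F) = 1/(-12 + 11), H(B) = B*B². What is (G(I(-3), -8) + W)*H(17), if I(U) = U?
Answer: 692733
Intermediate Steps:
H(B) = B³
G(u, F) = -1 (G(u, F) = 1/(-1) = -1)
W = 142 (W = 3 - ⅓*(-417) = 3 + 139 = 142)
(G(I(-3), -8) + W)*H(17) = (-1 + 142)*17³ = 141*4913 = 692733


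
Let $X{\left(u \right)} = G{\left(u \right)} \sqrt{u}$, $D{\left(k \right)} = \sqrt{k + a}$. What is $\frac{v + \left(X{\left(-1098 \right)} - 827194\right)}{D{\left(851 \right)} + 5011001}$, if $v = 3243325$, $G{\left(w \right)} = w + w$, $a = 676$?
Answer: $\frac{2416131 - 6588 i \sqrt{122}}{5011001 + \sqrt{1527}} \approx 0.48216 - 0.014521 i$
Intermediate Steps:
$G{\left(w \right)} = 2 w$
$D{\left(k \right)} = \sqrt{676 + k}$ ($D{\left(k \right)} = \sqrt{k + 676} = \sqrt{676 + k}$)
$X{\left(u \right)} = 2 u^{\frac{3}{2}}$ ($X{\left(u \right)} = 2 u \sqrt{u} = 2 u^{\frac{3}{2}}$)
$\frac{v + \left(X{\left(-1098 \right)} - 827194\right)}{D{\left(851 \right)} + 5011001} = \frac{3243325 - \left(827194 - 2 \left(-1098\right)^{\frac{3}{2}}\right)}{\sqrt{676 + 851} + 5011001} = \frac{3243325 - \left(827194 - 2 \left(- 3294 i \sqrt{122}\right)\right)}{\sqrt{1527} + 5011001} = \frac{3243325 - \left(827194 + 6588 i \sqrt{122}\right)}{5011001 + \sqrt{1527}} = \frac{2416131 - 6588 i \sqrt{122}}{5011001 + \sqrt{1527}}$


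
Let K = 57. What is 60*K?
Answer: 3420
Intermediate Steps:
60*K = 60*57 = 3420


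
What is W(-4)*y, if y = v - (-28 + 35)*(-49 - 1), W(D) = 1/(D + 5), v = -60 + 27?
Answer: 317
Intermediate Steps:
v = -33
W(D) = 1/(5 + D)
y = 317 (y = -33 - (-28 + 35)*(-49 - 1) = -33 - 7*(-50) = -33 - 1*(-350) = -33 + 350 = 317)
W(-4)*y = 317/(5 - 4) = 317/1 = 1*317 = 317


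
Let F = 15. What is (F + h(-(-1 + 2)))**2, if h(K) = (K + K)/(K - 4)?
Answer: 5929/25 ≈ 237.16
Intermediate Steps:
h(K) = 2*K/(-4 + K) (h(K) = (2*K)/(-4 + K) = 2*K/(-4 + K))
(F + h(-(-1 + 2)))**2 = (15 + 2*(-(-1 + 2))/(-4 - (-1 + 2)))**2 = (15 + 2*(-1*1)/(-4 - 1*1))**2 = (15 + 2*(-1)/(-4 - 1))**2 = (15 + 2*(-1)/(-5))**2 = (15 + 2*(-1)*(-1/5))**2 = (15 + 2/5)**2 = (77/5)**2 = 5929/25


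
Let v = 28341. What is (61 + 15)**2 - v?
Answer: -22565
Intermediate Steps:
(61 + 15)**2 - v = (61 + 15)**2 - 1*28341 = 76**2 - 28341 = 5776 - 28341 = -22565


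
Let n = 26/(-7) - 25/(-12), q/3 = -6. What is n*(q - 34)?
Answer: 1781/21 ≈ 84.810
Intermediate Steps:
q = -18 (q = 3*(-6) = -18)
n = -137/84 (n = 26*(-⅐) - 25*(-1/12) = -26/7 + 25/12 = -137/84 ≈ -1.6310)
n*(q - 34) = -137*(-18 - 34)/84 = -137/84*(-52) = 1781/21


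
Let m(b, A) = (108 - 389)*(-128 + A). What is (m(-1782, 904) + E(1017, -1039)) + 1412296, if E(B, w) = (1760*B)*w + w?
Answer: -1858533679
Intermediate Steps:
E(B, w) = w + 1760*B*w (E(B, w) = 1760*B*w + w = w + 1760*B*w)
m(b, A) = 35968 - 281*A (m(b, A) = -281*(-128 + A) = 35968 - 281*A)
(m(-1782, 904) + E(1017, -1039)) + 1412296 = ((35968 - 281*904) - 1039*(1 + 1760*1017)) + 1412296 = ((35968 - 254024) - 1039*(1 + 1789920)) + 1412296 = (-218056 - 1039*1789921) + 1412296 = (-218056 - 1859727919) + 1412296 = -1859945975 + 1412296 = -1858533679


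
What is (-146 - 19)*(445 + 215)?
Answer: -108900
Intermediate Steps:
(-146 - 19)*(445 + 215) = -165*660 = -108900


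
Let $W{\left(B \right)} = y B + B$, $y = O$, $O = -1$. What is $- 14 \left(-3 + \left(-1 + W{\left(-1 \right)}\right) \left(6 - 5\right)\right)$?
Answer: $56$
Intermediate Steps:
$y = -1$
$W{\left(B \right)} = 0$ ($W{\left(B \right)} = - B + B = 0$)
$- 14 \left(-3 + \left(-1 + W{\left(-1 \right)}\right) \left(6 - 5\right)\right) = - 14 \left(-3 + \left(-1 + 0\right) \left(6 - 5\right)\right) = - 14 \left(-3 - 1\right) = \left(-14\right) \left(-4\right) = 56$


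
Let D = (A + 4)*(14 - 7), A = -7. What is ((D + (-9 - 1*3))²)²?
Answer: 1185921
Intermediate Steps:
D = -21 (D = (-7 + 4)*(14 - 7) = -3*7 = -21)
((D + (-9 - 1*3))²)² = ((-21 + (-9 - 1*3))²)² = ((-21 + (-9 - 3))²)² = ((-21 - 12)²)² = ((-33)²)² = 1089² = 1185921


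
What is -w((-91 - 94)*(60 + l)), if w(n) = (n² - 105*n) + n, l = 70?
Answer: -580903700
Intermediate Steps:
w(n) = n² - 104*n
-w((-91 - 94)*(60 + l)) = -(-91 - 94)*(60 + 70)*(-104 + (-91 - 94)*(60 + 70)) = -(-185*130)*(-104 - 185*130) = -(-24050)*(-104 - 24050) = -(-24050)*(-24154) = -1*580903700 = -580903700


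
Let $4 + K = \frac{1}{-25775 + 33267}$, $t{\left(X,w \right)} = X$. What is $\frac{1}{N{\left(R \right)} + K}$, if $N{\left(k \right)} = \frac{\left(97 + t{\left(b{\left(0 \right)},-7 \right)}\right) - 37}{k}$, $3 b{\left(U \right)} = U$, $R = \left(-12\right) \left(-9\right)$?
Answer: $- \frac{67428}{232243} \approx -0.29033$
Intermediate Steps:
$R = 108$
$b{\left(U \right)} = \frac{U}{3}$
$N{\left(k \right)} = \frac{60}{k}$ ($N{\left(k \right)} = \frac{\left(97 + \frac{1}{3} \cdot 0\right) - 37}{k} = \frac{\left(97 + 0\right) - 37}{k} = \frac{97 - 37}{k} = \frac{60}{k}$)
$K = - \frac{29967}{7492}$ ($K = -4 + \frac{1}{-25775 + 33267} = -4 + \frac{1}{7492} = - \frac{29967}{7492} \approx -3.9999$)
$\frac{1}{N{\left(R \right)} + K} = \frac{1}{\frac{60}{108} - \frac{29967}{7492}} = \frac{1}{60 \cdot \frac{1}{108} - \frac{29967}{7492}} = \frac{1}{\frac{5}{9} - \frac{29967}{7492}} = \frac{1}{- \frac{232243}{67428}} = - \frac{67428}{232243}$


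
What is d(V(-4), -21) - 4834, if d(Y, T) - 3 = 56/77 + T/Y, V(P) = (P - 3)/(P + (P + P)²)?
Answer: -51153/11 ≈ -4650.3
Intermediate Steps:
V(P) = (-3 + P)/(P + 4*P²) (V(P) = (-3 + P)/(P + (2*P)²) = (-3 + P)/(P + 4*P²))
d(Y, T) = 41/11 + T/Y (d(Y, T) = 3 + (56/77 + T/Y) = 3 + (56*(1/77) + T/Y) = 3 + (8/11 + T/Y) = 41/11 + T/Y)
d(V(-4), -21) - 4834 = (41/11 - 21*(-4*(1 + 4*(-4))/(-3 - 4))) - 4834 = (41/11 - 21/((-¼*(-7)/(1 - 16)))) - 4834 = (41/11 - 21/((-¼*(-7)/(-15)))) - 4834 = (41/11 - 21/((-¼*(-1/15)*(-7)))) - 4834 = (41/11 - 21/(-7/60)) - 4834 = (41/11 - 21*(-60/7)) - 4834 = (41/11 + 180) - 4834 = 2021/11 - 4834 = -51153/11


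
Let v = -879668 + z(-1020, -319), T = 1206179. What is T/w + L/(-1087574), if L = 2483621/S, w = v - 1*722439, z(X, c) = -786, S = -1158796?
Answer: -1520114947987270263/2020088221074215272 ≈ -0.75250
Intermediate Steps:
v = -880454 (v = -879668 - 786 = -880454)
w = -1602893 (w = -880454 - 1*722439 = -880454 - 722439 = -1602893)
L = -2483621/1158796 (L = 2483621/(-1158796) = 2483621*(-1/1158796) = -2483621/1158796 ≈ -2.1433)
T/w + L/(-1087574) = 1206179/(-1602893) - 2483621/1158796/(-1087574) = 1206179*(-1/1602893) - 2483621/1158796*(-1/1087574) = -1206179/1602893 + 2483621/1260276400904 = -1520114947987270263/2020088221074215272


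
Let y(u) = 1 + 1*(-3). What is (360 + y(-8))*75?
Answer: 26850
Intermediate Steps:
y(u) = -2 (y(u) = 1 - 3 = -2)
(360 + y(-8))*75 = (360 - 2)*75 = 358*75 = 26850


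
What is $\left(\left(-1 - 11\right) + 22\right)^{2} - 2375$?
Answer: $-2275$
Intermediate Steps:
$\left(\left(-1 - 11\right) + 22\right)^{2} - 2375 = \left(-12 + 22\right)^{2} - 2375 = 10^{2} - 2375 = 100 - 2375 = -2275$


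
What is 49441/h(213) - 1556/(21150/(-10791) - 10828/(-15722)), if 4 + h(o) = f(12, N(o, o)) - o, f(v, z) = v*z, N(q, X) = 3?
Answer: 515528623120/542183871 ≈ 950.84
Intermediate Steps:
h(o) = 32 - o (h(o) = -4 + (12*3 - o) = -4 + (36 - o) = 32 - o)
49441/h(213) - 1556/(21150/(-10791) - 10828/(-15722)) = 49441/(32 - 1*213) - 1556/(21150/(-10791) - 10828/(-15722)) = 49441/(32 - 213) - 1556/(21150*(-1/10791) - 10828*(-1/15722)) = 49441/(-181) - 1556/(-2350/1199 + 5414/7861) = 49441*(-1/181) - 1556/(-11981964/9425339) = -49441/181 - 1556*(-9425339/11981964) = -49441/181 + 3666456871/2995491 = 515528623120/542183871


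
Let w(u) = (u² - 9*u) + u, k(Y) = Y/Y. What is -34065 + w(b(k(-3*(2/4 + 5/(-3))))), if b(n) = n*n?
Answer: -34072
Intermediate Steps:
k(Y) = 1
b(n) = n²
w(u) = u² - 8*u
-34065 + w(b(k(-3*(2/4 + 5/(-3))))) = -34065 + 1²*(-8 + 1²) = -34065 + 1*(-8 + 1) = -34065 + 1*(-7) = -34065 - 7 = -34072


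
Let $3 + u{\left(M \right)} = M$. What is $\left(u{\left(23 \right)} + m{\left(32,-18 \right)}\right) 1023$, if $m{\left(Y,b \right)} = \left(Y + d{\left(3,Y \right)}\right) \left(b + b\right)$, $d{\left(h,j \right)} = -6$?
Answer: $-937068$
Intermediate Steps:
$u{\left(M \right)} = -3 + M$
$m{\left(Y,b \right)} = 2 b \left(-6 + Y\right)$ ($m{\left(Y,b \right)} = \left(Y - 6\right) \left(b + b\right) = \left(-6 + Y\right) 2 b = 2 b \left(-6 + Y\right)$)
$\left(u{\left(23 \right)} + m{\left(32,-18 \right)}\right) 1023 = \left(\left(-3 + 23\right) + 2 \left(-18\right) \left(-6 + 32\right)\right) 1023 = \left(20 + 2 \left(-18\right) 26\right) 1023 = \left(20 - 936\right) 1023 = \left(-916\right) 1023 = -937068$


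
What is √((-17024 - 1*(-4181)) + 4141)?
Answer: I*√8702 ≈ 93.285*I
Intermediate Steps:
√((-17024 - 1*(-4181)) + 4141) = √((-17024 + 4181) + 4141) = √(-12843 + 4141) = √(-8702) = I*√8702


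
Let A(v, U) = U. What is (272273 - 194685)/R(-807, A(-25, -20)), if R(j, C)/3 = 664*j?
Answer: -19397/401886 ≈ -0.048265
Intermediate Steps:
R(j, C) = 1992*j (R(j, C) = 3*(664*j) = 1992*j)
(272273 - 194685)/R(-807, A(-25, -20)) = (272273 - 194685)/((1992*(-807))) = 77588/(-1607544) = 77588*(-1/1607544) = -19397/401886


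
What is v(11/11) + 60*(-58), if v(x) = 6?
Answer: -3474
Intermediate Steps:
v(11/11) + 60*(-58) = 6 + 60*(-58) = 6 - 3480 = -3474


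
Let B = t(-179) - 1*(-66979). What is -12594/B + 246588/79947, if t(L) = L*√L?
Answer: 19263259871917/6650290195290 - 375721*I*√179/748653630 ≈ 2.8966 - 0.0067145*I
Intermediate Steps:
t(L) = L^(3/2)
B = 66979 - 179*I*√179 (B = (-179)^(3/2) - 1*(-66979) = -179*I*√179 + 66979 = 66979 - 179*I*√179 ≈ 66979.0 - 2394.9*I)
-12594/B + 246588/79947 = -12594/(66979 - 179*I*√179) + 246588/79947 = -12594/(66979 - 179*I*√179) + 246588*(1/79947) = -12594/(66979 - 179*I*√179) + 82196/26649 = 82196/26649 - 12594/(66979 - 179*I*√179)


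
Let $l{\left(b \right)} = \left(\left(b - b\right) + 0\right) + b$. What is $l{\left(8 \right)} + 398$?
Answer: $406$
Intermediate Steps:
$l{\left(b \right)} = b$ ($l{\left(b \right)} = \left(0 + 0\right) + b = 0 + b = b$)
$l{\left(8 \right)} + 398 = 8 + 398 = 406$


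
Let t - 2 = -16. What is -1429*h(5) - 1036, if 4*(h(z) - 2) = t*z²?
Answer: 242287/2 ≈ 1.2114e+5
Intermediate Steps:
t = -14 (t = 2 - 16 = -14)
h(z) = 2 - 7*z²/2 (h(z) = 2 + (-14*z²)/4 = 2 - 7*z²/2)
-1429*h(5) - 1036 = -1429*(2 - 7/2*5²) - 1036 = -1429*(2 - 7/2*25) - 1036 = -1429*(2 - 175/2) - 1036 = -1429*(-171/2) - 1036 = 244359/2 - 1036 = 242287/2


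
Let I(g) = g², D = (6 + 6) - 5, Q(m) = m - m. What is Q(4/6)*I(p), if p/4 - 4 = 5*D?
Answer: 0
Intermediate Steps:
Q(m) = 0
D = 7 (D = 12 - 5 = 7)
p = 156 (p = 16 + 4*(5*7) = 16 + 4*35 = 16 + 140 = 156)
Q(4/6)*I(p) = 0*156² = 0*24336 = 0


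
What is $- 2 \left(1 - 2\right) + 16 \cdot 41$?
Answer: $658$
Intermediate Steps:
$- 2 \left(1 - 2\right) + 16 \cdot 41 = \left(-2\right) \left(-1\right) + 656 = 2 + 656 = 658$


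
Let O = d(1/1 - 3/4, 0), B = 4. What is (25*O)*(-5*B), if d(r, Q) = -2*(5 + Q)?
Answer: 5000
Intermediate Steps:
d(r, Q) = -10 - 2*Q
O = -10 (O = -10 - 2*0 = -10 + 0 = -10)
(25*O)*(-5*B) = (25*(-10))*(-5*4) = -250*(-20) = 5000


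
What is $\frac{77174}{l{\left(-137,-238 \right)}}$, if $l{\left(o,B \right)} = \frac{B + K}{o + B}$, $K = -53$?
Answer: $\frac{9646750}{97} \approx 99451.0$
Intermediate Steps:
$l{\left(o,B \right)} = \frac{-53 + B}{B + o}$ ($l{\left(o,B \right)} = \frac{B - 53}{o + B} = \frac{-53 + B}{B + o}$)
$\frac{77174}{l{\left(-137,-238 \right)}} = \frac{77174}{\frac{1}{-238 - 137} \left(-53 - 238\right)} = \frac{77174}{\frac{1}{-375} \left(-291\right)} = \frac{77174}{\left(- \frac{1}{375}\right) \left(-291\right)} = \frac{77174}{\frac{97}{125}} = 77174 \cdot \frac{125}{97} = \frac{9646750}{97}$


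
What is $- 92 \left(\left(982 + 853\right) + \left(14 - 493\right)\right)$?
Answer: $-124752$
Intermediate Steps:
$- 92 \left(\left(982 + 853\right) + \left(14 - 493\right)\right) = - 92 \left(1835 - 479\right) = \left(-92\right) 1356 = -124752$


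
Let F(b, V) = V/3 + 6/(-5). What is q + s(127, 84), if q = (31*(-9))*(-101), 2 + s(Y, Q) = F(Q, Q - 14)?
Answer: 422987/15 ≈ 28199.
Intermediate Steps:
F(b, V) = -6/5 + V/3 (F(b, V) = V*(⅓) + 6*(-⅕) = V/3 - 6/5 = -6/5 + V/3)
s(Y, Q) = -118/15 + Q/3 (s(Y, Q) = -2 + (-6/5 + (Q - 14)/3) = -2 + (-6/5 + (-14 + Q)/3) = -2 + (-6/5 + (-14/3 + Q/3)) = -2 + (-88/15 + Q/3) = -118/15 + Q/3)
q = 28179 (q = -279*(-101) = 28179)
q + s(127, 84) = 28179 + (-118/15 + (⅓)*84) = 28179 + (-118/15 + 28) = 28179 + 302/15 = 422987/15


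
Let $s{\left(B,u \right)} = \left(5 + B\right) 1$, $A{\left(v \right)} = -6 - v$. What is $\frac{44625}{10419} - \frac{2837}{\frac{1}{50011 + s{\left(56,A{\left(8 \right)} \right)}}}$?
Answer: $- \frac{493354443997}{3473} \approx -1.4205 \cdot 10^{8}$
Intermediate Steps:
$s{\left(B,u \right)} = 5 + B$
$\frac{44625}{10419} - \frac{2837}{\frac{1}{50011 + s{\left(56,A{\left(8 \right)} \right)}}} = \frac{44625}{10419} - \frac{2837}{\frac{1}{50011 + \left(5 + 56\right)}} = 44625 \cdot \frac{1}{10419} - \frac{2837}{\frac{1}{50011 + 61}} = \frac{14875}{3473} - \frac{2837}{\frac{1}{50072}} = \frac{14875}{3473} - 2837 \frac{1}{\frac{1}{50072}} = \frac{14875}{3473} - 142054264 = - \frac{493354443997}{3473}$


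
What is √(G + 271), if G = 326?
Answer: √597 ≈ 24.434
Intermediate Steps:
√(G + 271) = √(326 + 271) = √597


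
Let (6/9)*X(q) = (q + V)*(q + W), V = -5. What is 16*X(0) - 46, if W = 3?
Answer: -406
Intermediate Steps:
X(q) = 3*(-5 + q)*(3 + q)/2 (X(q) = 3*((q - 5)*(q + 3))/2 = 3*((-5 + q)*(3 + q))/2 = 3*(-5 + q)*(3 + q)/2)
16*X(0) - 46 = 16*(-45/2 - 3*0 + (3/2)*0²) - 46 = 16*(-45/2 + 0 + (3/2)*0) - 46 = 16*(-45/2 + 0 + 0) - 46 = 16*(-45/2) - 46 = -360 - 46 = -406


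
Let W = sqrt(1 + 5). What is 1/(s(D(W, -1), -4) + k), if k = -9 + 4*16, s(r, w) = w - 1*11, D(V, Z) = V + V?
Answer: 1/40 ≈ 0.025000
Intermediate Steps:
W = sqrt(6) ≈ 2.4495
D(V, Z) = 2*V
s(r, w) = -11 + w (s(r, w) = w - 11 = -11 + w)
k = 55 (k = -9 + 64 = 55)
1/(s(D(W, -1), -4) + k) = 1/((-11 - 4) + 55) = 1/(-15 + 55) = 1/40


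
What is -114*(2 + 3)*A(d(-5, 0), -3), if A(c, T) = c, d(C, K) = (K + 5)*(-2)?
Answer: 5700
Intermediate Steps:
d(C, K) = -10 - 2*K (d(C, K) = (5 + K)*(-2) = -10 - 2*K)
-114*(2 + 3)*A(d(-5, 0), -3) = -114*(2 + 3)*(-10 - 2*0) = -570*(-10 + 0) = -570*(-10) = -114*(-50) = 5700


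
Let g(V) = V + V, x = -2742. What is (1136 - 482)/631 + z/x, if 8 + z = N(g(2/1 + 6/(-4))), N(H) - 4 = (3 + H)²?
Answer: 297616/288367 ≈ 1.0321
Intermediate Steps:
g(V) = 2*V
N(H) = 4 + (3 + H)²
z = 12 (z = -8 + (4 + (3 + 2*(2/1 + 6/(-4)))²) = -8 + (4 + (3 + 2*(2*1 + 6*(-¼)))²) = -8 + (4 + (3 + 2*(2 - 3/2))²) = -8 + (4 + (3 + 2*(½))²) = -8 + (4 + (3 + 1)²) = -8 + (4 + 4²) = -8 + (4 + 16) = -8 + 20 = 12)
(1136 - 482)/631 + z/x = (1136 - 482)/631 + 12/(-2742) = 654*(1/631) + 12*(-1/2742) = 654/631 - 2/457 = 297616/288367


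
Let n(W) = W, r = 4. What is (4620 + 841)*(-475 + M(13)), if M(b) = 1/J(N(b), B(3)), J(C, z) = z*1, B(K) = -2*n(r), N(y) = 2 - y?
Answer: -20757261/8 ≈ -2.5947e+6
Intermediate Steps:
B(K) = -8 (B(K) = -2*4 = -8)
J(C, z) = z
M(b) = -⅛ (M(b) = 1/(-8) = -⅛)
(4620 + 841)*(-475 + M(13)) = (4620 + 841)*(-475 - ⅛) = 5461*(-3801/8) = -20757261/8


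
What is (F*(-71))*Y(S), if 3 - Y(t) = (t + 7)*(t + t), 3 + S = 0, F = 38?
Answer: -72846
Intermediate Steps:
S = -3 (S = -3 + 0 = -3)
Y(t) = 3 - 2*t*(7 + t) (Y(t) = 3 - (t + 7)*(t + t) = 3 - (7 + t)*2*t = 3 - 2*t*(7 + t))
(F*(-71))*Y(S) = (38*(-71))*(3 - 14*(-3) - 2*(-3)**2) = -2698*(3 + 42 - 2*9) = -2698*(3 + 42 - 18) = -2698*27 = -72846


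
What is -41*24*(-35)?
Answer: 34440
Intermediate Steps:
-41*24*(-35) = -984*(-35) = 34440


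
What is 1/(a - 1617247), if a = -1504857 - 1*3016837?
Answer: -1/6138941 ≈ -1.6289e-7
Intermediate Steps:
a = -4521694 (a = -1504857 - 3016837 = -4521694)
1/(a - 1617247) = 1/(-4521694 - 1617247) = 1/(-6138941) = -1/6138941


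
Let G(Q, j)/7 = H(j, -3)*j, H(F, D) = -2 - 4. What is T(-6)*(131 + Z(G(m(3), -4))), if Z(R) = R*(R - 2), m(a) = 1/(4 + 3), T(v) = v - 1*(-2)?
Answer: -112076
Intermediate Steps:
T(v) = 2 + v (T(v) = v + 2 = 2 + v)
H(F, D) = -6
m(a) = ⅐ (m(a) = 1/7 = ⅐)
G(Q, j) = -42*j (G(Q, j) = 7*(-6*j) = -42*j)
Z(R) = R*(-2 + R)
T(-6)*(131 + Z(G(m(3), -4))) = (2 - 6)*(131 + (-42*(-4))*(-2 - 42*(-4))) = -4*(131 + 168*(-2 + 168)) = -4*(131 + 168*166) = -4*(131 + 27888) = -4*28019 = -112076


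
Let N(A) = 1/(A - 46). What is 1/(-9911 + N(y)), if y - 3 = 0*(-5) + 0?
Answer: -43/426174 ≈ -0.00010090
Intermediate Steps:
y = 3 (y = 3 + (0*(-5) + 0) = 3 + (0 + 0) = 3 + 0 = 3)
N(A) = 1/(-46 + A)
1/(-9911 + N(y)) = 1/(-9911 + 1/(-46 + 3)) = 1/(-9911 + 1/(-43)) = 1/(-9911 - 1/43) = 1/(-426174/43) = -43/426174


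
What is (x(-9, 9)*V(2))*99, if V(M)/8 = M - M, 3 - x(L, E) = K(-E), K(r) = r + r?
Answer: 0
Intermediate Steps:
K(r) = 2*r
x(L, E) = 3 + 2*E (x(L, E) = 3 - 2*(-E) = 3 - (-2)*E = 3 + 2*E)
V(M) = 0 (V(M) = 8*(M - M) = 8*0 = 0)
(x(-9, 9)*V(2))*99 = ((3 + 2*9)*0)*99 = ((3 + 18)*0)*99 = (21*0)*99 = 0*99 = 0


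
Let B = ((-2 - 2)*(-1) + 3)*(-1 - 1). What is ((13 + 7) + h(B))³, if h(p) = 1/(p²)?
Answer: 60282398961/7529536 ≈ 8006.1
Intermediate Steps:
B = -14 (B = (-4*(-1) + 3)*(-2) = (4 + 3)*(-2) = 7*(-2) = -14)
h(p) = p⁻²
((13 + 7) + h(B))³ = ((13 + 7) + (-14)⁻²)³ = (20 + 1/196)³ = (3921/196)³ = 60282398961/7529536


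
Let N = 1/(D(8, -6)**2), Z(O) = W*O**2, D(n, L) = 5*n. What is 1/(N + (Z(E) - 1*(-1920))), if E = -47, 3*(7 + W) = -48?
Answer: -1600/78219199 ≈ -2.0455e-5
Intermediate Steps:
W = -23 (W = -7 + (1/3)*(-48) = -7 - 16 = -23)
Z(O) = -23*O**2
N = 1/1600 (N = 1/((5*8)**2) = 1/(40**2) = 1/1600 ≈ 0.00062500)
1/(N + (Z(E) - 1*(-1920))) = 1/(1/1600 + (-23*(-47)**2 - 1*(-1920))) = 1/(1/1600 + (-23*2209 + 1920)) = 1/(1/1600 + (-50807 + 1920)) = 1/(1/1600 - 48887) = 1/(-78219199/1600) = -1600/78219199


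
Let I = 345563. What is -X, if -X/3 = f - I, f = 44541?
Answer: -903066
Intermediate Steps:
X = 903066 (X = -3*(44541 - 1*345563) = -3*(44541 - 345563) = -3*(-301022) = 903066)
-X = -1*903066 = -903066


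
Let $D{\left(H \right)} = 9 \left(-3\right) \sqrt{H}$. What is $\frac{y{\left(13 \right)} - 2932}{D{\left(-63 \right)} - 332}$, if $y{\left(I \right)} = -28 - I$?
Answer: $\frac{987036}{156151} - \frac{240813 i \sqrt{7}}{156151} \approx 6.321 - 4.0802 i$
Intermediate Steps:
$D{\left(H \right)} = - 27 \sqrt{H}$
$\frac{y{\left(13 \right)} - 2932}{D{\left(-63 \right)} - 332} = \frac{\left(-28 - 13\right) - 2932}{- 27 \sqrt{-63} - 332} = \frac{\left(-28 - 13\right) - 2932}{- 27 \cdot 3 i \sqrt{7} - 332} = \frac{-41 - 2932}{- 81 i \sqrt{7} - 332} = - \frac{2973}{-332 - 81 i \sqrt{7}}$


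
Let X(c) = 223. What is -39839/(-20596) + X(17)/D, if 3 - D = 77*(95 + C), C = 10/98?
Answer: 2009160165/1055318444 ≈ 1.9038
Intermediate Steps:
C = 5/49 (C = 10*(1/98) = 5/49 ≈ 0.10204)
D = -51239/7 (D = 3 - 77*(95 + 5/49) = 3 - 77*4660/49 = 3 - 1*51260/7 = 3 - 51260/7 = -51239/7 ≈ -7319.9)
-39839/(-20596) + X(17)/D = -39839/(-20596) + 223/(-51239/7) = -39839*(-1/20596) + 223*(-7/51239) = 39839/20596 - 1561/51239 = 2009160165/1055318444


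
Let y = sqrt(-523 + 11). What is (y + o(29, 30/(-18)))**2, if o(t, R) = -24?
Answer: 64 - 768*I*sqrt(2) ≈ 64.0 - 1086.1*I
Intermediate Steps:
y = 16*I*sqrt(2) (y = sqrt(-512) = 16*I*sqrt(2) ≈ 22.627*I)
(y + o(29, 30/(-18)))**2 = (16*I*sqrt(2) - 24)**2 = (-24 + 16*I*sqrt(2))**2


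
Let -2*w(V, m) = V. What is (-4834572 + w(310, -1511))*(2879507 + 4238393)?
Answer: -34413103313300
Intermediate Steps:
w(V, m) = -V/2
(-4834572 + w(310, -1511))*(2879507 + 4238393) = (-4834572 - ½*310)*(2879507 + 4238393) = (-4834572 - 155)*7117900 = -4834727*7117900 = -34413103313300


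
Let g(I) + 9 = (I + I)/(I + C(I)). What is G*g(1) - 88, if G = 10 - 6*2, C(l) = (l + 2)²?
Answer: -352/5 ≈ -70.400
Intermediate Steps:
C(l) = (2 + l)²
G = -2 (G = 10 - 12 = -2)
g(I) = -9 + 2*I/(I + (2 + I)²) (g(I) = -9 + (I + I)/(I + (2 + I)²) = -9 + (2*I)/(I + (2 + I)²) = -9 + 2*I/(I + (2 + I)²))
G*g(1) - 88 = -2*(-9*(2 + 1)² - 7*1)/(1 + (2 + 1)²) - 88 = -2*(-9*3² - 7)/(1 + 3²) - 88 = -2*(-9*9 - 7)/(1 + 9) - 88 = -2*(-81 - 7)/10 - 88 = -(-88)/5 - 88 = -2*(-44/5) - 88 = 88/5 - 88 = -352/5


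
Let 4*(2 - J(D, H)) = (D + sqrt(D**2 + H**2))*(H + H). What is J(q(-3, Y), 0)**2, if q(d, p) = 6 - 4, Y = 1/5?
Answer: 4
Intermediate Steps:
Y = 1/5 ≈ 0.20000
q(d, p) = 2
J(D, H) = 2 - H*(D + sqrt(D**2 + H**2))/2 (J(D, H) = 2 - (D + sqrt(D**2 + H**2))*(H + H)/4 = 2 - (D + sqrt(D**2 + H**2))*2*H/4 = 2 - H*(D + sqrt(D**2 + H**2))/2)
J(q(-3, Y), 0)**2 = (2 - 1/2*2*0 - 1/2*0*sqrt(2**2 + 0**2))**2 = (2 + 0 - 1/2*0*sqrt(4 + 0))**2 = (2 + 0 - 1/2*0*sqrt(4))**2 = (2 + 0 - 1/2*0*2)**2 = (2 + 0 + 0)**2 = 2**2 = 4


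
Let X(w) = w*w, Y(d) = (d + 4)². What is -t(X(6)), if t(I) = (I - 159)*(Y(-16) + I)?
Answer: 22140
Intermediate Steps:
Y(d) = (4 + d)²
X(w) = w²
t(I) = (-159 + I)*(144 + I) (t(I) = (I - 159)*((4 - 16)² + I) = (-159 + I)*((-12)² + I) = (-159 + I)*(144 + I))
-t(X(6)) = -(-22896 + (6²)² - 15*6²) = -(-22896 + 36² - 15*36) = -(-22896 + 1296 - 540) = -1*(-22140) = 22140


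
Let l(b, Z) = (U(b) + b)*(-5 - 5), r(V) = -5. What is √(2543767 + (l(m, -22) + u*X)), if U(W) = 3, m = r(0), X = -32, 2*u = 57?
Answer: 5*√101715 ≈ 1594.6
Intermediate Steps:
u = 57/2 (u = (½)*57 = 57/2 ≈ 28.500)
m = -5
l(b, Z) = -30 - 10*b (l(b, Z) = (3 + b)*(-5 - 5) = (3 + b)*(-10) = -30 - 10*b)
√(2543767 + (l(m, -22) + u*X)) = √(2543767 + ((-30 - 10*(-5)) + (57/2)*(-32))) = √(2543767 + ((-30 + 50) - 912)) = √(2543767 + (20 - 912)) = √(2543767 - 892) = √2542875 = 5*√101715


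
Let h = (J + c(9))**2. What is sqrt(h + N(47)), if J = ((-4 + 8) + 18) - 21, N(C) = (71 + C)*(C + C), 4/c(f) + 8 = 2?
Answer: sqrt(99829)/3 ≈ 105.32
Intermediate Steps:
c(f) = -2/3 (c(f) = 4/(-8 + 2) = 4/(-6) = 4*(-1/6) = -2/3)
N(C) = 2*C*(71 + C) (N(C) = (71 + C)*(2*C) = 2*C*(71 + C))
J = 1 (J = (4 + 18) - 21 = 22 - 21 = 1)
h = 1/9 (h = (1 - 2/3)**2 = (1/3)**2 = 1/9 ≈ 0.11111)
sqrt(h + N(47)) = sqrt(1/9 + 2*47*(71 + 47)) = sqrt(1/9 + 2*47*118) = sqrt(1/9 + 11092) = sqrt(99829/9) = sqrt(99829)/3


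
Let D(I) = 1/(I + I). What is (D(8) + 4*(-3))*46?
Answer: -4393/8 ≈ -549.13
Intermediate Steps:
D(I) = 1/(2*I)
(D(8) + 4*(-3))*46 = ((½)/8 + 4*(-3))*46 = ((½)*(⅛) - 12)*46 = (1/16 - 12)*46 = -191/16*46 = -4393/8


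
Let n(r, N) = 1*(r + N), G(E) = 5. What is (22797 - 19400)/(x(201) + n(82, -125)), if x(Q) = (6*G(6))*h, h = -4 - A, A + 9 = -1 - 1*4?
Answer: 3397/257 ≈ 13.218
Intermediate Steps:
A = -14 (A = -9 + (-1 - 1*4) = -9 + (-1 - 4) = -9 - 5 = -14)
n(r, N) = N + r (n(r, N) = 1*(N + r) = N + r)
h = 10 (h = -4 - 1*(-14) = -4 + 14 = 10)
x(Q) = 300 (x(Q) = (6*5)*10 = 30*10 = 300)
(22797 - 19400)/(x(201) + n(82, -125)) = (22797 - 19400)/(300 + (-125 + 82)) = 3397/(300 - 43) = 3397/257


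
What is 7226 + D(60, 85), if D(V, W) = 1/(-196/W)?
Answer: 1416211/196 ≈ 7225.6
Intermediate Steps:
D(V, W) = -W/196
7226 + D(60, 85) = 7226 - 1/196*85 = 7226 - 85/196 = 1416211/196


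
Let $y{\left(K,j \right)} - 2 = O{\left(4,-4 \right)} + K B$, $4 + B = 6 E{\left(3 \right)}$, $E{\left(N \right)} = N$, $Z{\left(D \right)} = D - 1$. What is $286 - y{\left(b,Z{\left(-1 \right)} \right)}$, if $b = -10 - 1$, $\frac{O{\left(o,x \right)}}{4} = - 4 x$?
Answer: $374$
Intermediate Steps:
$Z{\left(D \right)} = -1 + D$
$O{\left(o,x \right)} = - 16 x$ ($O{\left(o,x \right)} = 4 \left(- 4 x\right) = - 16 x$)
$b = -11$
$B = 14$ ($B = -4 + 6 \cdot 3 = -4 + 18 = 14$)
$y{\left(K,j \right)} = 66 + 14 K$ ($y{\left(K,j \right)} = 2 + \left(\left(-16\right) \left(-4\right) + K 14\right) = 2 + \left(64 + 14 K\right) = 66 + 14 K$)
$286 - y{\left(b,Z{\left(-1 \right)} \right)} = 286 - \left(66 + 14 \left(-11\right)\right) = 286 - \left(66 - 154\right) = 286 - -88 = 286 + 88 = 374$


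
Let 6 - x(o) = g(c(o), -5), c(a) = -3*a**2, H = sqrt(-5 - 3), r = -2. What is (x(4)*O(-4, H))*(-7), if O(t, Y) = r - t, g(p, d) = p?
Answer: -756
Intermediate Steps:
H = 2*I*sqrt(2) (H = sqrt(-8) = 2*I*sqrt(2) ≈ 2.8284*I)
O(t, Y) = -2 - t
x(o) = 6 + 3*o**2 (x(o) = 6 - (-3)*o**2 = 6 + 3*o**2)
(x(4)*O(-4, H))*(-7) = ((6 + 3*4**2)*(-2 - 1*(-4)))*(-7) = ((6 + 3*16)*(-2 + 4))*(-7) = ((6 + 48)*2)*(-7) = (54*2)*(-7) = 108*(-7) = -756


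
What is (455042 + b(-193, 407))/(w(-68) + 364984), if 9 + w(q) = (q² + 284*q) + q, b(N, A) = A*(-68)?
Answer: 427366/350219 ≈ 1.2203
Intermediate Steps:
b(N, A) = -68*A
w(q) = -9 + q² + 285*q (w(q) = -9 + ((q² + 284*q) + q) = -9 + (q² + 285*q) = -9 + q² + 285*q)
(455042 + b(-193, 407))/(w(-68) + 364984) = (455042 - 68*407)/((-9 + (-68)² + 285*(-68)) + 364984) = (455042 - 27676)/((-9 + 4624 - 19380) + 364984) = 427366/(-14765 + 364984) = 427366/350219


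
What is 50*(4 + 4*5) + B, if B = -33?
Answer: 1167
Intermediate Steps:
50*(4 + 4*5) + B = 50*(4 + 4*5) - 33 = 50*(4 + 20) - 33 = 50*24 - 33 = 1200 - 33 = 1167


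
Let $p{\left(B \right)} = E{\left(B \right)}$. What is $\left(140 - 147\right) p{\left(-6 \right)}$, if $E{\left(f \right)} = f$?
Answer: $42$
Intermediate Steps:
$p{\left(B \right)} = B$
$\left(140 - 147\right) p{\left(-6 \right)} = \left(140 - 147\right) \left(-6\right) = \left(-7\right) \left(-6\right) = 42$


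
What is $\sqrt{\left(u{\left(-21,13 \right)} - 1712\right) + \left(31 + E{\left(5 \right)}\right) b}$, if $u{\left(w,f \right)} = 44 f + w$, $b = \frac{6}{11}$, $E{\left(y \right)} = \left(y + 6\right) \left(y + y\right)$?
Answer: $\frac{15 i \sqrt{583}}{11} \approx 32.926 i$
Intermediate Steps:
$E{\left(y \right)} = 2 y \left(6 + y\right)$ ($E{\left(y \right)} = \left(6 + y\right) 2 y = 2 y \left(6 + y\right)$)
$b = \frac{6}{11}$ ($b = 6 \cdot \frac{1}{11} = \frac{6}{11} \approx 0.54545$)
$u{\left(w,f \right)} = w + 44 f$
$\sqrt{\left(u{\left(-21,13 \right)} - 1712\right) + \left(31 + E{\left(5 \right)}\right) b} = \sqrt{\left(\left(-21 + 44 \cdot 13\right) - 1712\right) + \left(31 + 2 \cdot 5 \left(6 + 5\right)\right) \frac{6}{11}} = \sqrt{\left(\left(-21 + 572\right) - 1712\right) + \left(31 + 2 \cdot 5 \cdot 11\right) \frac{6}{11}} = \sqrt{\left(551 - 1712\right) + \left(31 + 110\right) \frac{6}{11}} = \sqrt{-1161 + 141 \cdot \frac{6}{11}} = \sqrt{-1161 + \frac{846}{11}} = \sqrt{- \frac{11925}{11}} = \frac{15 i \sqrt{583}}{11}$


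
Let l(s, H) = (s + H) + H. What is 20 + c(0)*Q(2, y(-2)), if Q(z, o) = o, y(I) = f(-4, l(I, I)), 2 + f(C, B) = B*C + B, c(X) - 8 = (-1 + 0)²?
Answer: 164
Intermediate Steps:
c(X) = 9 (c(X) = 8 + (-1 + 0)² = 8 + (-1)² = 8 + 1 = 9)
l(s, H) = s + 2*H (l(s, H) = (H + s) + H = s + 2*H)
f(C, B) = -2 + B + B*C (f(C, B) = -2 + (B*C + B) = -2 + (B + B*C) = -2 + B + B*C)
y(I) = -2 - 9*I (y(I) = -2 + (I + 2*I) + (I + 2*I)*(-4) = -2 + 3*I + (3*I)*(-4) = -2 + 3*I - 12*I = -2 - 9*I)
20 + c(0)*Q(2, y(-2)) = 20 + 9*(-2 - 9*(-2)) = 20 + 9*(-2 + 18) = 20 + 9*16 = 20 + 144 = 164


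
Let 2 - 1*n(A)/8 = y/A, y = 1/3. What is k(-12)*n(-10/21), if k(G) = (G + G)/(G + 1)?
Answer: 2592/55 ≈ 47.127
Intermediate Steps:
y = ⅓ ≈ 0.33333
n(A) = 16 - 8/(3*A)
k(G) = 2*G/(1 + G) (k(G) = (2*G)/(1 + G) = 2*G/(1 + G))
k(-12)*n(-10/21) = (2*(-12)/(1 - 12))*(16 - 8/(3*((-10/21)))) = (2*(-12)/(-11))*(16 - 8/(3*((-10*1/21)))) = (2*(-12)*(-1/11))*(16 - 8/(3*(-10/21))) = 24*(16 - 8/3*(-21/10))/11 = 24*(16 + 28/5)/11 = (24/11)*(108/5) = 2592/55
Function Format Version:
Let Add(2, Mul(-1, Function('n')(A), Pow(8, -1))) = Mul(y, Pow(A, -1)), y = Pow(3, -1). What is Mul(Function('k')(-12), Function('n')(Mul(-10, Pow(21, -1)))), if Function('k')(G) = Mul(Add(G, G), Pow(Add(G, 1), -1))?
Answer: Rational(2592, 55) ≈ 47.127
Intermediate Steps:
y = Rational(1, 3) ≈ 0.33333
Function('n')(A) = Add(16, Mul(Rational(-8, 3), Pow(A, -1))) (Function('n')(A) = Add(16, Mul(-8, Mul(Rational(1, 3), Pow(A, -1)))) = Add(16, Mul(Rational(-8, 3), Pow(A, -1))))
Function('k')(G) = Mul(2, G, Pow(Add(1, G), -1)) (Function('k')(G) = Mul(Mul(2, G), Pow(Add(1, G), -1)) = Mul(2, G, Pow(Add(1, G), -1)))
Mul(Function('k')(-12), Function('n')(Mul(-10, Pow(21, -1)))) = Mul(Mul(2, -12, Pow(Add(1, -12), -1)), Add(16, Mul(Rational(-8, 3), Pow(Mul(-10, Pow(21, -1)), -1)))) = Mul(Mul(2, -12, Pow(-11, -1)), Add(16, Mul(Rational(-8, 3), Pow(Mul(-10, Rational(1, 21)), -1)))) = Mul(Mul(2, -12, Rational(-1, 11)), Add(16, Mul(Rational(-8, 3), Pow(Rational(-10, 21), -1)))) = Mul(Rational(24, 11), Add(16, Mul(Rational(-8, 3), Rational(-21, 10)))) = Mul(Rational(24, 11), Add(16, Rational(28, 5))) = Mul(Rational(24, 11), Rational(108, 5)) = Rational(2592, 55)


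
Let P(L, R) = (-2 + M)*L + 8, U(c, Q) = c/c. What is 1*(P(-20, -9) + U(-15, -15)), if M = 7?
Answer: -91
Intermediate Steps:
U(c, Q) = 1
P(L, R) = 8 + 5*L (P(L, R) = (-2 + 7)*L + 8 = 5*L + 8 = 8 + 5*L)
1*(P(-20, -9) + U(-15, -15)) = 1*((8 + 5*(-20)) + 1) = 1*((8 - 100) + 1) = 1*(-92 + 1) = 1*(-91) = -91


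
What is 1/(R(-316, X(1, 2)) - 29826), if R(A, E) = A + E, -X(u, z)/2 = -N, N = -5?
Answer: -1/30152 ≈ -3.3165e-5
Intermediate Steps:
X(u, z) = -10 (X(u, z) = -(-2)*(-5) = -2*5 = -10)
1/(R(-316, X(1, 2)) - 29826) = 1/((-316 - 10) - 29826) = 1/(-326 - 29826) = 1/(-30152) = -1/30152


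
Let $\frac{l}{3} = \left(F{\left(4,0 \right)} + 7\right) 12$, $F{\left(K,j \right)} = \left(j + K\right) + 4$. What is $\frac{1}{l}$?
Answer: $\frac{1}{540} \approx 0.0018519$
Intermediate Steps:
$F{\left(K,j \right)} = 4 + K + j$ ($F{\left(K,j \right)} = \left(K + j\right) + 4 = 4 + K + j$)
$l = 540$ ($l = 3 \left(\left(4 + 4 + 0\right) + 7\right) 12 = 3 \left(8 + 7\right) 12 = 3 \cdot 15 \cdot 12 = 3 \cdot 180 = 540$)
$\frac{1}{l} = \frac{1}{540}$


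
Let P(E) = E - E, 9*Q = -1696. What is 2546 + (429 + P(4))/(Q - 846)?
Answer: 23699399/9310 ≈ 2545.6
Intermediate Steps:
Q = -1696/9 (Q = (⅑)*(-1696) = -1696/9 ≈ -188.44)
P(E) = 0
2546 + (429 + P(4))/(Q - 846) = 2546 + (429 + 0)/(-1696/9 - 846) = 2546 + 429/(-9310/9) = 2546 + 429*(-9/9310) = 2546 - 3861/9310 = 23699399/9310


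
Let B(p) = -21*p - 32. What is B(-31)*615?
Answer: 380685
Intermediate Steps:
B(p) = -32 - 21*p
B(-31)*615 = (-32 - 21*(-31))*615 = (-32 + 651)*615 = 619*615 = 380685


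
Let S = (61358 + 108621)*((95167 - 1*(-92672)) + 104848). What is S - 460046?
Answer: 49750183527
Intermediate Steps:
S = 49750643573 (S = 169979*((95167 + 92672) + 104848) = 169979*(187839 + 104848) = 169979*292687 = 49750643573)
S - 460046 = 49750643573 - 460046 = 49750183527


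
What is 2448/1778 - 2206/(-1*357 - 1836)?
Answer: 4645366/1949577 ≈ 2.3828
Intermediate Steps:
2448/1778 - 2206/(-1*357 - 1836) = 2448*(1/1778) - 2206/(-357 - 1836) = 1224/889 - 2206/(-2193) = 1224/889 - 2206*(-1/2193) = 1224/889 + 2206/2193 = 4645366/1949577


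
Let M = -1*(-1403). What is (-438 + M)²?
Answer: 931225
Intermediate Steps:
M = 1403
(-438 + M)² = (-438 + 1403)² = 965² = 931225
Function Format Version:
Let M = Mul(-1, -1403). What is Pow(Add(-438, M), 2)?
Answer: 931225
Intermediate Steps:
M = 1403
Pow(Add(-438, M), 2) = Pow(Add(-438, 1403), 2) = Pow(965, 2) = 931225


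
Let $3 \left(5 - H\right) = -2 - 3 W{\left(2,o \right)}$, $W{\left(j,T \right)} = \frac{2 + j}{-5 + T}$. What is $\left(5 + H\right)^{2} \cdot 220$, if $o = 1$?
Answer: $\frac{185020}{9} \approx 20558.0$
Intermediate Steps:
$W{\left(j,T \right)} = \frac{2 + j}{-5 + T}$
$H = \frac{14}{3}$ ($H = 5 - \frac{-2 - 3 \frac{2 + 2}{-5 + 1}}{3} = 5 - \frac{-2 - 3 \frac{1}{-4} \cdot 4}{3} = 5 - \frac{-2 - 3 \left(\left(- \frac{1}{4}\right) 4\right)}{3} = 5 - \frac{-2 - -3}{3} = 5 - \frac{-2 + 3}{3} = 5 - \frac{1}{3} = \frac{14}{3} \approx 4.6667$)
$\left(5 + H\right)^{2} \cdot 220 = \left(5 + \frac{14}{3}\right)^{2} \cdot 220 = \left(\frac{29}{3}\right)^{2} \cdot 220 = \frac{841}{9} \cdot 220 = \frac{185020}{9}$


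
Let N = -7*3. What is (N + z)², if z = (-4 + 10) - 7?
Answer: 484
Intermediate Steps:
N = -21
z = -1 (z = 6 - 7 = -1)
(N + z)² = (-21 - 1)² = (-22)² = 484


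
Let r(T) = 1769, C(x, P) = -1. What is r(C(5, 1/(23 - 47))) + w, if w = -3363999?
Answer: -3362230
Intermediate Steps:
r(C(5, 1/(23 - 47))) + w = 1769 - 3363999 = -3362230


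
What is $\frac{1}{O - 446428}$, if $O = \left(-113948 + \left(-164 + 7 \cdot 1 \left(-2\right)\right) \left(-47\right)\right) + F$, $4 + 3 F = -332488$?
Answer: $- \frac{3}{1988522} \approx -1.5087 \cdot 10^{-6}$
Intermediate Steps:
$F = - \frac{332492}{3}$ ($F = - \frac{4}{3} + \frac{1}{3} \left(-332488\right) = - \frac{4}{3} - \frac{332488}{3} = - \frac{332492}{3} \approx -1.1083 \cdot 10^{5}$)
$O = - \frac{649238}{3}$ ($O = \left(-113948 + \left(-164 + 7 \cdot 1 \left(-2\right)\right) \left(-47\right)\right) - \frac{332492}{3} = \left(-113948 + \left(-164 + 7 \left(-2\right)\right) \left(-47\right)\right) - \frac{332492}{3} = \left(-113948 + \left(-164 - 14\right) \left(-47\right)\right) - \frac{332492}{3} = \left(-113948 - -8366\right) - \frac{332492}{3} = \left(-113948 + 8366\right) - \frac{332492}{3} = -105582 - \frac{332492}{3} = - \frac{649238}{3} \approx -2.1641 \cdot 10^{5}$)
$\frac{1}{O - 446428} = \frac{1}{- \frac{649238}{3} - 446428} = \frac{1}{- \frac{1988522}{3}} = - \frac{3}{1988522}$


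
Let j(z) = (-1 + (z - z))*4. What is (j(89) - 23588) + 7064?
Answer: -16528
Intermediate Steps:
j(z) = -4 (j(z) = (-1 + 0)*4 = -1*4 = -4)
(j(89) - 23588) + 7064 = (-4 - 23588) + 7064 = -23592 + 7064 = -16528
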